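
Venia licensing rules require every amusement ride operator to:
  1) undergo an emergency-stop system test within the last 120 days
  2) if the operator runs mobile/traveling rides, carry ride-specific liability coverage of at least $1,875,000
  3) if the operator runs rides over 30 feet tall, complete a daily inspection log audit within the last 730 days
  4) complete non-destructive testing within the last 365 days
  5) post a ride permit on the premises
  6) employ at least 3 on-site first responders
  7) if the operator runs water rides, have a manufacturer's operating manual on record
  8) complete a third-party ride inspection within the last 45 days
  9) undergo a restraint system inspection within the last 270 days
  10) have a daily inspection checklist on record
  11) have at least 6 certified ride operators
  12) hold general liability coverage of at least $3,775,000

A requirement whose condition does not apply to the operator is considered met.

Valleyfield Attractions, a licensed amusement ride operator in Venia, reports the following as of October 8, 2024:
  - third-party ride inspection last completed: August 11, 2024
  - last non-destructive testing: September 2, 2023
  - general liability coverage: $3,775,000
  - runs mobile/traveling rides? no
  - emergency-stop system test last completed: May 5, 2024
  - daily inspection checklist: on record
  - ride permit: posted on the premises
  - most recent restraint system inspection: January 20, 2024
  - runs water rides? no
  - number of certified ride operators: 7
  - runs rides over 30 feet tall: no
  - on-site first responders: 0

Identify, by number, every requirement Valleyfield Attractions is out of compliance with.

1, 4, 6, 8

1. emergency-stop system test 156 days ago vs limit 120 → not met
2. condition 'runs mobile/traveling rides' does not hold → requirement n/a → met
3. condition 'runs rides over 30 feet tall' does not hold → requirement n/a → met
4. non-destructive testing 402 days ago vs limit 365 → not met
5. ride permit present → met
6. on-site first responders 0 < 3 → not met
7. condition 'runs water rides' does not hold → requirement n/a → met
8. third-party ride inspection 58 days ago vs limit 45 → not met
9. restraint system inspection 262 days ago vs limit 270 → met
10. daily inspection checklist present → met
11. certified ride operators 7 ≥ 6 → met
12. general liability coverage $3,775,000 ≥ $3,775,000 → met
Not met: 1, 4, 6, 8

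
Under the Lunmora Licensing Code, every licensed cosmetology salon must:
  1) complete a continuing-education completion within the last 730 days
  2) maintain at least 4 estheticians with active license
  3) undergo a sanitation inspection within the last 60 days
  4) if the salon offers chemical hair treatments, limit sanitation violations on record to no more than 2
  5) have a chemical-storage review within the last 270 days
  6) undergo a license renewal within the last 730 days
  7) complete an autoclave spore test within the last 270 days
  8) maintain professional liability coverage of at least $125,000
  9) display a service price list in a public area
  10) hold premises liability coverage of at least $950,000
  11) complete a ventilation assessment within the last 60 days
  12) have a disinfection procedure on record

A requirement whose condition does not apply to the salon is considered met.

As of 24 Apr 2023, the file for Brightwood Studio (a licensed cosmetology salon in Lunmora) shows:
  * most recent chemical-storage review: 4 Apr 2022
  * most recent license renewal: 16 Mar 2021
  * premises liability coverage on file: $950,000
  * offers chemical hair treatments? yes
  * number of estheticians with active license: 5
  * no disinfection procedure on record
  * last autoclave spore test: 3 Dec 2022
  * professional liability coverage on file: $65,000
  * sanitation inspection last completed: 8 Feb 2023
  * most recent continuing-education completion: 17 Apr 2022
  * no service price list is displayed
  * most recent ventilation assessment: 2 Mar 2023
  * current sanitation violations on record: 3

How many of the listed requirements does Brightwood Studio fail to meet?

7

1. continuing-education completion 372 days ago vs limit 730 → met
2. estheticians with active license 5 ≥ 4 → met
3. sanitation inspection 75 days ago vs limit 60 → not met
4. condition 'offers chemical hair treatments' holds; sanitation violations on record 3 > 2 → not met
5. chemical-storage review 385 days ago vs limit 270 → not met
6. license renewal 769 days ago vs limit 730 → not met
7. autoclave spore test 142 days ago vs limit 270 → met
8. professional liability coverage $65,000 < $125,000 → not met
9. service price list absent → not met
10. premises liability coverage $950,000 ≥ $950,000 → met
11. ventilation assessment 53 days ago vs limit 60 → met
12. disinfection procedure absent → not met
Not met: 7 of 12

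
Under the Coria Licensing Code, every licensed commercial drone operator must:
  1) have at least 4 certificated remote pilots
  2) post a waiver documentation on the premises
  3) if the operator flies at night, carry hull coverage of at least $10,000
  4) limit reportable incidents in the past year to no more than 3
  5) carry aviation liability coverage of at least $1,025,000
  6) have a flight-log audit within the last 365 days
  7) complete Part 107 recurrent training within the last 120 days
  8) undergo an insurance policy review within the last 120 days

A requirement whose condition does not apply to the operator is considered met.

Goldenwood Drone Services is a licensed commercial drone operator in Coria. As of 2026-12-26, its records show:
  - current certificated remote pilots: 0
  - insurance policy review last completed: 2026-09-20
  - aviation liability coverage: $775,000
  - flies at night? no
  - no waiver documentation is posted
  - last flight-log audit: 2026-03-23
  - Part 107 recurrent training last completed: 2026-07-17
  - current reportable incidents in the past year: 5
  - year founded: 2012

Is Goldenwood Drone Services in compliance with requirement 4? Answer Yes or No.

4. reportable incidents in the past year 5 > 3 → not met

No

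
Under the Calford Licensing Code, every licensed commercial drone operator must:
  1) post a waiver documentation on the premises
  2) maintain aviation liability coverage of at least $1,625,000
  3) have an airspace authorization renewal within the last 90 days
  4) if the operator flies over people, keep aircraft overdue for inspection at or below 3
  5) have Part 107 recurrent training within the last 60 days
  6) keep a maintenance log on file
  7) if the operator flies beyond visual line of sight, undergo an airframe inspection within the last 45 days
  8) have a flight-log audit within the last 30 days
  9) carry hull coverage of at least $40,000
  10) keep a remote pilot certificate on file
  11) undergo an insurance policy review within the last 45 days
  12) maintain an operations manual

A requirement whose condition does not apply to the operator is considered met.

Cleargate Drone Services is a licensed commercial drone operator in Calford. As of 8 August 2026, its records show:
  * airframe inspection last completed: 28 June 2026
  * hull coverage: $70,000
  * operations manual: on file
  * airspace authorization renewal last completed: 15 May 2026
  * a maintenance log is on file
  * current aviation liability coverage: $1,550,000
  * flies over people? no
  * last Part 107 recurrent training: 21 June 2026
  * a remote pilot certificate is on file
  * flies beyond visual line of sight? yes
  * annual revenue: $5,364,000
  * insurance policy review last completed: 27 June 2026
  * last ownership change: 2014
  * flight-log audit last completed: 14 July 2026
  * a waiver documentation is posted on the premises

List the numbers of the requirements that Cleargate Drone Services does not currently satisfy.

2

1. waiver documentation present → met
2. aviation liability coverage $1,550,000 < $1,625,000 → not met
3. airspace authorization renewal 85 days ago vs limit 90 → met
4. condition 'flies over people' does not hold → requirement n/a → met
5. Part 107 recurrent training 48 days ago vs limit 60 → met
6. maintenance log present → met
7. condition 'flies beyond visual line of sight' holds; airframe inspection 41 days ago vs limit 45 → met
8. flight-log audit 25 days ago vs limit 30 → met
9. hull coverage $70,000 ≥ $40,000 → met
10. remote pilot certificate present → met
11. insurance policy review 42 days ago vs limit 45 → met
12. operations manual present → met
Not met: 2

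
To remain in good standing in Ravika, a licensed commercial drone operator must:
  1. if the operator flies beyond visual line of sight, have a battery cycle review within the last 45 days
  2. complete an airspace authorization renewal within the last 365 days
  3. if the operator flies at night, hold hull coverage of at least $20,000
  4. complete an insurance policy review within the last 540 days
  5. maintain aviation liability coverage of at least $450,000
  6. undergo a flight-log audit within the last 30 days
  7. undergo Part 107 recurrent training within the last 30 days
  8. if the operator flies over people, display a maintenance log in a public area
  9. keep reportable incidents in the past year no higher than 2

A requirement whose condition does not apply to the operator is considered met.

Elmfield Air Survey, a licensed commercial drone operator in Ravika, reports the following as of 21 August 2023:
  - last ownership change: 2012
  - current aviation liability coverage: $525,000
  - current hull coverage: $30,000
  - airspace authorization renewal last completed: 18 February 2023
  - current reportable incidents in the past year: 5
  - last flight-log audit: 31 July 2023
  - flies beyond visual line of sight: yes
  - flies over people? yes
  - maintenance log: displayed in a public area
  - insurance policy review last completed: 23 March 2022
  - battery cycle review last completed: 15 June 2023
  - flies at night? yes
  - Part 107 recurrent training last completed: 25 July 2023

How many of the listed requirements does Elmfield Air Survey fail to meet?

2

1. condition 'flies beyond visual line of sight' holds; battery cycle review 67 days ago vs limit 45 → not met
2. airspace authorization renewal 184 days ago vs limit 365 → met
3. condition 'flies at night' holds; hull coverage $30,000 ≥ $20,000 → met
4. insurance policy review 516 days ago vs limit 540 → met
5. aviation liability coverage $525,000 ≥ $450,000 → met
6. flight-log audit 21 days ago vs limit 30 → met
7. Part 107 recurrent training 27 days ago vs limit 30 → met
8. condition 'flies over people' holds; maintenance log present → met
9. reportable incidents in the past year 5 > 2 → not met
Not met: 2 of 9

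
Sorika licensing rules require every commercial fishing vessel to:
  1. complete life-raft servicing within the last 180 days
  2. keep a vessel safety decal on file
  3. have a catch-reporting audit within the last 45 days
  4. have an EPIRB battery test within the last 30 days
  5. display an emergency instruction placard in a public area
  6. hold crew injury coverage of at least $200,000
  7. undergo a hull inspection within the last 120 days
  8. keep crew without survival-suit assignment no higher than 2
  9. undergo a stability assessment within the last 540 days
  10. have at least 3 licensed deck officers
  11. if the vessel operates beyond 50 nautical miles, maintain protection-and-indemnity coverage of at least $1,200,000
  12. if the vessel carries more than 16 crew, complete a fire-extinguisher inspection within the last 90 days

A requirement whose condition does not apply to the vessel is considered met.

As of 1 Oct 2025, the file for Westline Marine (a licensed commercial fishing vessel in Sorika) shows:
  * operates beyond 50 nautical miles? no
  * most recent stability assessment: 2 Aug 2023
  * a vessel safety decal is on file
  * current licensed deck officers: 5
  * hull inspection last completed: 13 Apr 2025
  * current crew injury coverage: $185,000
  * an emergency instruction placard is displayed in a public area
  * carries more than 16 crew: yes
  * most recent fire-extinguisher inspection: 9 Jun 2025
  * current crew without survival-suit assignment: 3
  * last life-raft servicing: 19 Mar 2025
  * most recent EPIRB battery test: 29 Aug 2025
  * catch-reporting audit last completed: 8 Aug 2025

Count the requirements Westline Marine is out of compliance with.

1. life-raft servicing 196 days ago vs limit 180 → not met
2. vessel safety decal present → met
3. catch-reporting audit 54 days ago vs limit 45 → not met
4. EPIRB battery test 33 days ago vs limit 30 → not met
5. emergency instruction placard present → met
6. crew injury coverage $185,000 < $200,000 → not met
7. hull inspection 171 days ago vs limit 120 → not met
8. crew without survival-suit assignment 3 > 2 → not met
9. stability assessment 791 days ago vs limit 540 → not met
10. licensed deck officers 5 ≥ 3 → met
11. condition 'operates beyond 50 nautical miles' does not hold → requirement n/a → met
12. condition 'carries more than 16 crew' holds; fire-extinguisher inspection 114 days ago vs limit 90 → not met
Not met: 8 of 12

8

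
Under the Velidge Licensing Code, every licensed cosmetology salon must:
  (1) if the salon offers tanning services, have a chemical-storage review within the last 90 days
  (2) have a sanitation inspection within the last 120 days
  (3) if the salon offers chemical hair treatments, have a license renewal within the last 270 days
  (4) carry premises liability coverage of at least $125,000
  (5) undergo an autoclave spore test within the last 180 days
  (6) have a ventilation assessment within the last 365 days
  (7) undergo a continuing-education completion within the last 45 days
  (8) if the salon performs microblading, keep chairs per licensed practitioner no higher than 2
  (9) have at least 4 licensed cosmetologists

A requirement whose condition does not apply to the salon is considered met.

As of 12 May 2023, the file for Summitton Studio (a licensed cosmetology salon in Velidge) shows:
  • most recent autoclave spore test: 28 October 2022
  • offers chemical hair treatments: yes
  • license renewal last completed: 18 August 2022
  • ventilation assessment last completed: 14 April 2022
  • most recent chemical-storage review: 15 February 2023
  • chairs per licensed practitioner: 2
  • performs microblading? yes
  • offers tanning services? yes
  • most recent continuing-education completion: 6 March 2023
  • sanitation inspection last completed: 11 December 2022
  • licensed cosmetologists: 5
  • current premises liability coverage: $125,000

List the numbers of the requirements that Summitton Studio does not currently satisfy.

2, 5, 6, 7

1. condition 'offers tanning services' holds; chemical-storage review 86 days ago vs limit 90 → met
2. sanitation inspection 152 days ago vs limit 120 → not met
3. condition 'offers chemical hair treatments' holds; license renewal 267 days ago vs limit 270 → met
4. premises liability coverage $125,000 ≥ $125,000 → met
5. autoclave spore test 196 days ago vs limit 180 → not met
6. ventilation assessment 393 days ago vs limit 365 → not met
7. continuing-education completion 67 days ago vs limit 45 → not met
8. condition 'performs microblading' holds; chairs per licensed practitioner 2 ≤ 2 → met
9. licensed cosmetologists 5 ≥ 4 → met
Not met: 2, 5, 6, 7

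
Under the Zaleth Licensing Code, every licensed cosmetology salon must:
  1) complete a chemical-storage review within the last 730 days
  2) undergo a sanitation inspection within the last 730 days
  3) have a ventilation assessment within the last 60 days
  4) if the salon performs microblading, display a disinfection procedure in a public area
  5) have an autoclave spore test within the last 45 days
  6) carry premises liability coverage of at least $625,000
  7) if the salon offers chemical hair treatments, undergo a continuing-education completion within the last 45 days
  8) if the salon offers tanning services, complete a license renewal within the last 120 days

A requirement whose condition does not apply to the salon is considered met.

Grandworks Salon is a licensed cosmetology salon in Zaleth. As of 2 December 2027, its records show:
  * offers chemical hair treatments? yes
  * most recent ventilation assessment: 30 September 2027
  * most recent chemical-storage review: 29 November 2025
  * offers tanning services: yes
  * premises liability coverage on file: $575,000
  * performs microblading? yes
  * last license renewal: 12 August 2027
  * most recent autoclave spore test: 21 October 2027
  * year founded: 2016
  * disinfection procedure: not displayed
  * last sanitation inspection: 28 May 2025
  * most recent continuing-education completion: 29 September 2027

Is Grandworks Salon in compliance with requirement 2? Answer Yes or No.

No

2. sanitation inspection 918 days ago vs limit 730 → not met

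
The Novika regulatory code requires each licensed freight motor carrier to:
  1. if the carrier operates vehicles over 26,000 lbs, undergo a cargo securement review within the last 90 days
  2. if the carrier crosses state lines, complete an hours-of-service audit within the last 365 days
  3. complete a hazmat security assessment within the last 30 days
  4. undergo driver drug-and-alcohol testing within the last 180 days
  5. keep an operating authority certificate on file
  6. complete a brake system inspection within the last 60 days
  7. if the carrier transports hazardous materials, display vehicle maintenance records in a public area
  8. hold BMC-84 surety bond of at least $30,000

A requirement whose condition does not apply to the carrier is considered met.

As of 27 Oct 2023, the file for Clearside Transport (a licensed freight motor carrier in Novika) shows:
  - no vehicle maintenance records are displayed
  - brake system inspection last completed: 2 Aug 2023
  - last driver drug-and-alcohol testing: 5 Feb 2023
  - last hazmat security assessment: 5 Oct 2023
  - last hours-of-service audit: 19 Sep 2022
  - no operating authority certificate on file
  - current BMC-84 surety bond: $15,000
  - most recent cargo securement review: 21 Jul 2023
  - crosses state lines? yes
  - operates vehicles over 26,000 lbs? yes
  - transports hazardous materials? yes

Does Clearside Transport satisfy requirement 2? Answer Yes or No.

No

2. condition 'crosses state lines' holds; hours-of-service audit 403 days ago vs limit 365 → not met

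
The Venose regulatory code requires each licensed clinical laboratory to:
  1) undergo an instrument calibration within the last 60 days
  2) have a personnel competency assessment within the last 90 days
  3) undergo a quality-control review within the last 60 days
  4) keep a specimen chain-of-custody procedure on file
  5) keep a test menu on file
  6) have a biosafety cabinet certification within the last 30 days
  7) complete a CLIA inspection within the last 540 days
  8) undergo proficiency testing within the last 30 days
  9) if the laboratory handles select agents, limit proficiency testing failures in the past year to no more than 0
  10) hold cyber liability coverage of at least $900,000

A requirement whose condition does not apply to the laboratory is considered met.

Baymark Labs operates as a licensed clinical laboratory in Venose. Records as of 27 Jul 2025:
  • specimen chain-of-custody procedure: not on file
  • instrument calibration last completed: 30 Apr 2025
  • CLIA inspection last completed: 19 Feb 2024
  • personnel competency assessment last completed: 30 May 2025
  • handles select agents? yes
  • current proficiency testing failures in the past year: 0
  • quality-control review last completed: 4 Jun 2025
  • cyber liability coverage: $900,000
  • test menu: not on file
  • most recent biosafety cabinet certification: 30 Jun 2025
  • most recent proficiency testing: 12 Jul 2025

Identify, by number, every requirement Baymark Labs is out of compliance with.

1. instrument calibration 88 days ago vs limit 60 → not met
2. personnel competency assessment 58 days ago vs limit 90 → met
3. quality-control review 53 days ago vs limit 60 → met
4. specimen chain-of-custody procedure absent → not met
5. test menu absent → not met
6. biosafety cabinet certification 27 days ago vs limit 30 → met
7. CLIA inspection 524 days ago vs limit 540 → met
8. proficiency testing 15 days ago vs limit 30 → met
9. condition 'handles select agents' holds; proficiency testing failures in the past year 0 ≤ 0 → met
10. cyber liability coverage $900,000 ≥ $900,000 → met
Not met: 1, 4, 5

1, 4, 5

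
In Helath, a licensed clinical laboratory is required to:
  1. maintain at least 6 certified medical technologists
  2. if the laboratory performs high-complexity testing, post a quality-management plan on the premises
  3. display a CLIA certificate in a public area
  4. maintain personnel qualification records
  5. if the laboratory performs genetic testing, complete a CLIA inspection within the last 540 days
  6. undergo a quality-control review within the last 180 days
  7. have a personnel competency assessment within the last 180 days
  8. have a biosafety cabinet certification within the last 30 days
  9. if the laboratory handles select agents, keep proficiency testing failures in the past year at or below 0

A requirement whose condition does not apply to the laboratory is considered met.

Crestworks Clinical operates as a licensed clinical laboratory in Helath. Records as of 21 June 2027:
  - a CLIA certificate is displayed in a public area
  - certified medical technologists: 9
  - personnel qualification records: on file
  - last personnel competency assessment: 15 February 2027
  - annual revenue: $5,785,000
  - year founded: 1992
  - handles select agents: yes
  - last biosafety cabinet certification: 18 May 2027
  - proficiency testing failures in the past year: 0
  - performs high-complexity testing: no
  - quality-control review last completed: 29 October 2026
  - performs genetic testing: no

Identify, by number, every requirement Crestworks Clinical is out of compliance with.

6, 8

1. certified medical technologists 9 ≥ 6 → met
2. condition 'performs high-complexity testing' does not hold → requirement n/a → met
3. CLIA certificate present → met
4. personnel qualification records present → met
5. condition 'performs genetic testing' does not hold → requirement n/a → met
6. quality-control review 235 days ago vs limit 180 → not met
7. personnel competency assessment 126 days ago vs limit 180 → met
8. biosafety cabinet certification 34 days ago vs limit 30 → not met
9. condition 'handles select agents' holds; proficiency testing failures in the past year 0 ≤ 0 → met
Not met: 6, 8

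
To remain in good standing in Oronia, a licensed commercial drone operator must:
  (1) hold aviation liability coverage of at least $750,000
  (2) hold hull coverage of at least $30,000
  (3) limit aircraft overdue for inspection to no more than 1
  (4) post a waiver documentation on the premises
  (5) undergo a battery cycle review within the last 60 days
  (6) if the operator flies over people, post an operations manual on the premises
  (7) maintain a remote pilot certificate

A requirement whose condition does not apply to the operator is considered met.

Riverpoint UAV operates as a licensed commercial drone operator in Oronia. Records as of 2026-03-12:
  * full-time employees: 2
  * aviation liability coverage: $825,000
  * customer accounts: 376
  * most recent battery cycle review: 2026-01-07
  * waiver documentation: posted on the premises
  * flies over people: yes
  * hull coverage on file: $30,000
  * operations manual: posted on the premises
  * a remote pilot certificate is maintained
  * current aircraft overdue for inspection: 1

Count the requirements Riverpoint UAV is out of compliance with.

1. aviation liability coverage $825,000 ≥ $750,000 → met
2. hull coverage $30,000 ≥ $30,000 → met
3. aircraft overdue for inspection 1 ≤ 1 → met
4. waiver documentation present → met
5. battery cycle review 64 days ago vs limit 60 → not met
6. condition 'flies over people' holds; operations manual present → met
7. remote pilot certificate present → met
Not met: 1 of 7

1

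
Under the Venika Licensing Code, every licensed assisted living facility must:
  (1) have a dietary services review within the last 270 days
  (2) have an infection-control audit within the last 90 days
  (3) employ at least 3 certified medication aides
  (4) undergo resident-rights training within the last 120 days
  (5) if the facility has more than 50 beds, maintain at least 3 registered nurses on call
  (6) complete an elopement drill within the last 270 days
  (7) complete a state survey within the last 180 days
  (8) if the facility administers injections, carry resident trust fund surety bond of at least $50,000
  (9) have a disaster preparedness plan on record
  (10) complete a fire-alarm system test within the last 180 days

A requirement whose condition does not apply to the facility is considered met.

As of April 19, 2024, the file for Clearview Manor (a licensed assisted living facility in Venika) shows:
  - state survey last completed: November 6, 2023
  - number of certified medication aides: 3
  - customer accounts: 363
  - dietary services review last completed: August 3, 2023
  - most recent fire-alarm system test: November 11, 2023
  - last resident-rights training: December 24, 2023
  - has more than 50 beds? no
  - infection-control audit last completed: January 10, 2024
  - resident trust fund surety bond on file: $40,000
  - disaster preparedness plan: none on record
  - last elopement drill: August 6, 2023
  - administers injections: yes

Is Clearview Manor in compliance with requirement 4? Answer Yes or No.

4. resident-rights training 117 days ago vs limit 120 → met

Yes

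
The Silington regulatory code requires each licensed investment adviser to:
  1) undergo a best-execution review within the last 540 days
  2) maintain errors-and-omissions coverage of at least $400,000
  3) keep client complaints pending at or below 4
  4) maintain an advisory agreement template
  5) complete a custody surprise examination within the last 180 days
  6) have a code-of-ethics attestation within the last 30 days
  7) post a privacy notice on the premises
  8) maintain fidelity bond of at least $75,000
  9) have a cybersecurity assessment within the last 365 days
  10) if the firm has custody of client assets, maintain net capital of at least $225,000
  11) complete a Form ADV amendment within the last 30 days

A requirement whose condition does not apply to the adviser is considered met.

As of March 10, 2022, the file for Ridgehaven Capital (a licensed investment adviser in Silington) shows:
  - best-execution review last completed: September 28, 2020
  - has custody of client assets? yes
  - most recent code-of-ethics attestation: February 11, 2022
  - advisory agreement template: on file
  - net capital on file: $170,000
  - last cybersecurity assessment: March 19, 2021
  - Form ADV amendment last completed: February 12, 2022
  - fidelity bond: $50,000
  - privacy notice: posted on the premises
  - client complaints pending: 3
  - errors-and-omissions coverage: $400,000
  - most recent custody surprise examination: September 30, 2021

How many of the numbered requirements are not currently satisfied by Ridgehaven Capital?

2

1. best-execution review 528 days ago vs limit 540 → met
2. errors-and-omissions coverage $400,000 ≥ $400,000 → met
3. client complaints pending 3 ≤ 4 → met
4. advisory agreement template present → met
5. custody surprise examination 161 days ago vs limit 180 → met
6. code-of-ethics attestation 27 days ago vs limit 30 → met
7. privacy notice present → met
8. fidelity bond $50,000 < $75,000 → not met
9. cybersecurity assessment 356 days ago vs limit 365 → met
10. condition 'has custody of client assets' holds; net capital $170,000 < $225,000 → not met
11. Form ADV amendment 26 days ago vs limit 30 → met
Not met: 2 of 11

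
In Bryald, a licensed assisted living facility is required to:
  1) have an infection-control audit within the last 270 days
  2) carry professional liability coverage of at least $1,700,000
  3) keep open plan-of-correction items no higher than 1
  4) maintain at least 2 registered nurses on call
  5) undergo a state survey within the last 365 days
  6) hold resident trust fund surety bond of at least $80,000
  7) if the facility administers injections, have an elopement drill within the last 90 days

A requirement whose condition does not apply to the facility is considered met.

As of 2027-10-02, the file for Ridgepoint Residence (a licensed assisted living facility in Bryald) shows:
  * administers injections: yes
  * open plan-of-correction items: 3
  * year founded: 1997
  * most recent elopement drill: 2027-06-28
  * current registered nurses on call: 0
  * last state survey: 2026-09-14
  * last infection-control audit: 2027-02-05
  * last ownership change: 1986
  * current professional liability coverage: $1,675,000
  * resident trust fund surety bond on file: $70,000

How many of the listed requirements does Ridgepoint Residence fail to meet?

1. infection-control audit 239 days ago vs limit 270 → met
2. professional liability coverage $1,675,000 < $1,700,000 → not met
3. open plan-of-correction items 3 > 1 → not met
4. registered nurses on call 0 < 2 → not met
5. state survey 383 days ago vs limit 365 → not met
6. resident trust fund surety bond $70,000 < $80,000 → not met
7. condition 'administers injections' holds; elopement drill 96 days ago vs limit 90 → not met
Not met: 6 of 7

6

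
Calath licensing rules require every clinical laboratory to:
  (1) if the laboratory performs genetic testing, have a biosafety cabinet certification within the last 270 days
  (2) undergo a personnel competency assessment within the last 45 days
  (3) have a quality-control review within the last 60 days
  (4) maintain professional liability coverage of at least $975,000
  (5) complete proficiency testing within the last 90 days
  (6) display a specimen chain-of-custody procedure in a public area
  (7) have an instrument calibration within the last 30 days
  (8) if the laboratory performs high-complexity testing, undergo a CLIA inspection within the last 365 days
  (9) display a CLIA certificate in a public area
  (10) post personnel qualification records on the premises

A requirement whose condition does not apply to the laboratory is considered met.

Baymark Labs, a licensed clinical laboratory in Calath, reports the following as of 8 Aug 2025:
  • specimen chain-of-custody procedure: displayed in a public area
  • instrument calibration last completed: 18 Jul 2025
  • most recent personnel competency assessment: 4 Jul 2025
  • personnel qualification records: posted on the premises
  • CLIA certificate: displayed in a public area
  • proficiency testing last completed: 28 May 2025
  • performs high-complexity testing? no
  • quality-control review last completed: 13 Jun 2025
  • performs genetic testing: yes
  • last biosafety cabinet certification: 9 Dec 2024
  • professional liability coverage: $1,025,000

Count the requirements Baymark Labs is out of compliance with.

1. condition 'performs genetic testing' holds; biosafety cabinet certification 242 days ago vs limit 270 → met
2. personnel competency assessment 35 days ago vs limit 45 → met
3. quality-control review 56 days ago vs limit 60 → met
4. professional liability coverage $1,025,000 ≥ $975,000 → met
5. proficiency testing 72 days ago vs limit 90 → met
6. specimen chain-of-custody procedure present → met
7. instrument calibration 21 days ago vs limit 30 → met
8. condition 'performs high-complexity testing' does not hold → requirement n/a → met
9. CLIA certificate present → met
10. personnel qualification records present → met
Not met: 0 of 10

0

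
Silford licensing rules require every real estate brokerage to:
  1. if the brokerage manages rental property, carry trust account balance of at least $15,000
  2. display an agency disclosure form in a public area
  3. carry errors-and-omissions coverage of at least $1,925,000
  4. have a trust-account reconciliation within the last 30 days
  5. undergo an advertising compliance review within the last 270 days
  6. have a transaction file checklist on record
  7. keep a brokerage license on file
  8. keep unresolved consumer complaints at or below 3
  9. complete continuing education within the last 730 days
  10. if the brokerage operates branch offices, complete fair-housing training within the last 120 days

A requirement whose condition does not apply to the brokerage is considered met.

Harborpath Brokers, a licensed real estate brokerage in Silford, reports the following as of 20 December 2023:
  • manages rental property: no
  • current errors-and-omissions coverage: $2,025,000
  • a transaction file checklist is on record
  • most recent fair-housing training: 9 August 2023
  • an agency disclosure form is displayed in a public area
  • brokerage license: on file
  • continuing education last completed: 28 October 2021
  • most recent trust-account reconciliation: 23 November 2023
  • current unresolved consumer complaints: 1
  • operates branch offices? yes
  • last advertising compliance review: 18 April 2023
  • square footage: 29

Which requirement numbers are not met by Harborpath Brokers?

9, 10

1. condition 'manages rental property' does not hold → requirement n/a → met
2. agency disclosure form present → met
3. errors-and-omissions coverage $2,025,000 ≥ $1,925,000 → met
4. trust-account reconciliation 27 days ago vs limit 30 → met
5. advertising compliance review 246 days ago vs limit 270 → met
6. transaction file checklist present → met
7. brokerage license present → met
8. unresolved consumer complaints 1 ≤ 3 → met
9. continuing education 783 days ago vs limit 730 → not met
10. condition 'operates branch offices' holds; fair-housing training 133 days ago vs limit 120 → not met
Not met: 9, 10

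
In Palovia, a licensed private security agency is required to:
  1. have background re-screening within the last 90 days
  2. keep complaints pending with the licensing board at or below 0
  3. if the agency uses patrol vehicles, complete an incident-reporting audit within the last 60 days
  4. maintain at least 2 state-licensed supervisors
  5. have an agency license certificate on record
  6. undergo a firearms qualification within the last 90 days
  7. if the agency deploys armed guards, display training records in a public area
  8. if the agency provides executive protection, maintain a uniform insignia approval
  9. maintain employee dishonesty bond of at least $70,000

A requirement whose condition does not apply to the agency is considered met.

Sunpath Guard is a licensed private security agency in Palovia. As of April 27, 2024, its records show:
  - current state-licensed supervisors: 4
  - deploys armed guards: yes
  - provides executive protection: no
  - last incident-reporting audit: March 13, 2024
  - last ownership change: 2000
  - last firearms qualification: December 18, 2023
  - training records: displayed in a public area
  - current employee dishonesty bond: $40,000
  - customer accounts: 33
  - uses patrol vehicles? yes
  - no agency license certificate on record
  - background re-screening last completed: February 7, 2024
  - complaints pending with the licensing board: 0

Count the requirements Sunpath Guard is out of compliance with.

1. background re-screening 80 days ago vs limit 90 → met
2. complaints pending with the licensing board 0 ≤ 0 → met
3. condition 'uses patrol vehicles' holds; incident-reporting audit 45 days ago vs limit 60 → met
4. state-licensed supervisors 4 ≥ 2 → met
5. agency license certificate absent → not met
6. firearms qualification 131 days ago vs limit 90 → not met
7. condition 'deploys armed guards' holds; training records present → met
8. condition 'provides executive protection' does not hold → requirement n/a → met
9. employee dishonesty bond $40,000 < $70,000 → not met
Not met: 3 of 9

3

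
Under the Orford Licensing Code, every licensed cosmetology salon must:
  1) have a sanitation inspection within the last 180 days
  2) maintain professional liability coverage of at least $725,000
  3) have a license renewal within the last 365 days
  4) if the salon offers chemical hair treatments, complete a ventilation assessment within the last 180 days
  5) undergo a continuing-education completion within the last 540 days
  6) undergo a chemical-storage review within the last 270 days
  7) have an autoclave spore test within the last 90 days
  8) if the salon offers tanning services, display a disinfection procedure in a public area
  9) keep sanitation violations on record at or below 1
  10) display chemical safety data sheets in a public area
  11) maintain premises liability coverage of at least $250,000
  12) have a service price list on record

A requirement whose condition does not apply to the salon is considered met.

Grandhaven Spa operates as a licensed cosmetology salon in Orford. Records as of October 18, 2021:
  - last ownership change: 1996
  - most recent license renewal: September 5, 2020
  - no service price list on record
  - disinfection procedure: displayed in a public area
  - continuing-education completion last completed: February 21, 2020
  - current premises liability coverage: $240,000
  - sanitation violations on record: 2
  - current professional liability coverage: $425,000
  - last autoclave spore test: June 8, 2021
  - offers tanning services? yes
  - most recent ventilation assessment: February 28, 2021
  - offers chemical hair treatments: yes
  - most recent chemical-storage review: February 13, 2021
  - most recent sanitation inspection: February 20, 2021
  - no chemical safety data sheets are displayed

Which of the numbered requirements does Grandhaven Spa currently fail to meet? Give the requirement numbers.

1. sanitation inspection 240 days ago vs limit 180 → not met
2. professional liability coverage $425,000 < $725,000 → not met
3. license renewal 408 days ago vs limit 365 → not met
4. condition 'offers chemical hair treatments' holds; ventilation assessment 232 days ago vs limit 180 → not met
5. continuing-education completion 605 days ago vs limit 540 → not met
6. chemical-storage review 247 days ago vs limit 270 → met
7. autoclave spore test 132 days ago vs limit 90 → not met
8. condition 'offers tanning services' holds; disinfection procedure present → met
9. sanitation violations on record 2 > 1 → not met
10. chemical safety data sheets absent → not met
11. premises liability coverage $240,000 < $250,000 → not met
12. service price list absent → not met
Not met: 1, 2, 3, 4, 5, 7, 9, 10, 11, 12

1, 2, 3, 4, 5, 7, 9, 10, 11, 12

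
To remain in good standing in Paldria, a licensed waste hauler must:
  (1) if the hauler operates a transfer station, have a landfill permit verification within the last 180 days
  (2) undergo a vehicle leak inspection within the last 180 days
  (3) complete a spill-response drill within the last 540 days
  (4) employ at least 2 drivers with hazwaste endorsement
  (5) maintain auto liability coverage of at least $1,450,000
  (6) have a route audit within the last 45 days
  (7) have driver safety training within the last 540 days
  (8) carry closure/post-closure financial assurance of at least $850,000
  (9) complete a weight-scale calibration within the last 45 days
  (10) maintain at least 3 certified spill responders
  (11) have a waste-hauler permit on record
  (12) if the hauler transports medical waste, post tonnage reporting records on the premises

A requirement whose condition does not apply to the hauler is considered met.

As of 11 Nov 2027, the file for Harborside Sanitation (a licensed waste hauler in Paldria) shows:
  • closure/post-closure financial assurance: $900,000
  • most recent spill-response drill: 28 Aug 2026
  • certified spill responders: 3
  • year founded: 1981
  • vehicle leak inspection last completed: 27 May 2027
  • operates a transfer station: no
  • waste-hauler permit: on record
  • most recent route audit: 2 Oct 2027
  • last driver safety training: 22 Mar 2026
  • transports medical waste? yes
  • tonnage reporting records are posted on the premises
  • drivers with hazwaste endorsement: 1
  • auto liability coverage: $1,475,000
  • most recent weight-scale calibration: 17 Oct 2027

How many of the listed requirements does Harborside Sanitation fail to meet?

2

1. condition 'operates a transfer station' does not hold → requirement n/a → met
2. vehicle leak inspection 168 days ago vs limit 180 → met
3. spill-response drill 440 days ago vs limit 540 → met
4. drivers with hazwaste endorsement 1 < 2 → not met
5. auto liability coverage $1,475,000 ≥ $1,450,000 → met
6. route audit 40 days ago vs limit 45 → met
7. driver safety training 599 days ago vs limit 540 → not met
8. closure/post-closure financial assurance $900,000 ≥ $850,000 → met
9. weight-scale calibration 25 days ago vs limit 45 → met
10. certified spill responders 3 ≥ 3 → met
11. waste-hauler permit present → met
12. condition 'transports medical waste' holds; tonnage reporting records present → met
Not met: 2 of 12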